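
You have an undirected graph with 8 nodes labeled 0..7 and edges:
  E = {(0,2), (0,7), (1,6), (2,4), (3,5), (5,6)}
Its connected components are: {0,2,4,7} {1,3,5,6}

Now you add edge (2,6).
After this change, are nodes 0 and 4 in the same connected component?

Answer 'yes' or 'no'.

Answer: yes

Derivation:
Initial components: {0,2,4,7} {1,3,5,6}
Adding edge (2,6): merges {0,2,4,7} and {1,3,5,6}.
New components: {0,1,2,3,4,5,6,7}
Are 0 and 4 in the same component? yes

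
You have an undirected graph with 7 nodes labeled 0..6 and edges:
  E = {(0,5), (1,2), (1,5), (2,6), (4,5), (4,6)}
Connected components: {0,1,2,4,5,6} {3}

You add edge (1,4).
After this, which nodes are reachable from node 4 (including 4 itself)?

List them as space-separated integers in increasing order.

Answer: 0 1 2 4 5 6

Derivation:
Before: nodes reachable from 4: {0,1,2,4,5,6}
Adding (1,4): both endpoints already in same component. Reachability from 4 unchanged.
After: nodes reachable from 4: {0,1,2,4,5,6}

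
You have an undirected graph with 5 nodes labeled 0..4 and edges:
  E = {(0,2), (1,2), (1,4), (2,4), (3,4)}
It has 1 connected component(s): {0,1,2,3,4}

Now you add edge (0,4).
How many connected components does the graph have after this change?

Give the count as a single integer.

Initial component count: 1
Add (0,4): endpoints already in same component. Count unchanged: 1.
New component count: 1

Answer: 1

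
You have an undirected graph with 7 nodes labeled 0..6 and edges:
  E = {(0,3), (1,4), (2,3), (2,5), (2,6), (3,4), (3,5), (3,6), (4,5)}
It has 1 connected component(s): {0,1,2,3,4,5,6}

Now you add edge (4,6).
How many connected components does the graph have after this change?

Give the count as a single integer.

Initial component count: 1
Add (4,6): endpoints already in same component. Count unchanged: 1.
New component count: 1

Answer: 1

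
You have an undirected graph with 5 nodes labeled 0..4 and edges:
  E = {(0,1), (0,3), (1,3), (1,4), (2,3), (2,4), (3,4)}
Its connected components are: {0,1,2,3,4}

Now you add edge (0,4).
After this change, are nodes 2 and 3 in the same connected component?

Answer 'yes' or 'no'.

Initial components: {0,1,2,3,4}
Adding edge (0,4): both already in same component {0,1,2,3,4}. No change.
New components: {0,1,2,3,4}
Are 2 and 3 in the same component? yes

Answer: yes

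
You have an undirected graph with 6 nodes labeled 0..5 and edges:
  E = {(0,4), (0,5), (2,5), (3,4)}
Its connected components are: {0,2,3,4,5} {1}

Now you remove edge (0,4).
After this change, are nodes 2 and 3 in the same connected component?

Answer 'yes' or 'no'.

Initial components: {0,2,3,4,5} {1}
Removing edge (0,4): it was a bridge — component count 2 -> 3.
New components: {0,2,5} {1} {3,4}
Are 2 and 3 in the same component? no

Answer: no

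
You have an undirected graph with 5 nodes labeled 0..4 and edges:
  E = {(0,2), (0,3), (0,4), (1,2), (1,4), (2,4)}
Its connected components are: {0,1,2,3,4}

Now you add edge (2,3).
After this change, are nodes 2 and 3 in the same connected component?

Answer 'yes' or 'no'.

Answer: yes

Derivation:
Initial components: {0,1,2,3,4}
Adding edge (2,3): both already in same component {0,1,2,3,4}. No change.
New components: {0,1,2,3,4}
Are 2 and 3 in the same component? yes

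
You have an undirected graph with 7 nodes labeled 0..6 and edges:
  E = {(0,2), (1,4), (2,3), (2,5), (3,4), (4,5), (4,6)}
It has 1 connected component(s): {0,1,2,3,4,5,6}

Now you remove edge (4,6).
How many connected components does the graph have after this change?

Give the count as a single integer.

Initial component count: 1
Remove (4,6): it was a bridge. Count increases: 1 -> 2.
  After removal, components: {0,1,2,3,4,5} {6}
New component count: 2

Answer: 2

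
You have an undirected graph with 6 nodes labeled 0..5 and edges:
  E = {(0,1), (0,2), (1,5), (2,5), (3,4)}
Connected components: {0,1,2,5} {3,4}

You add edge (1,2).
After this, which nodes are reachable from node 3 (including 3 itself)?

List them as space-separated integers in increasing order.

Answer: 3 4

Derivation:
Before: nodes reachable from 3: {3,4}
Adding (1,2): both endpoints already in same component. Reachability from 3 unchanged.
After: nodes reachable from 3: {3,4}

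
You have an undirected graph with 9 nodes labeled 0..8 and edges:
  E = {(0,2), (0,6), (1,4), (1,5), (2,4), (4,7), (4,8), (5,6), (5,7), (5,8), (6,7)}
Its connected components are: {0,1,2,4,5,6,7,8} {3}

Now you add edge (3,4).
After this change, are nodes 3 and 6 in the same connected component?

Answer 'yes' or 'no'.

Answer: yes

Derivation:
Initial components: {0,1,2,4,5,6,7,8} {3}
Adding edge (3,4): merges {3} and {0,1,2,4,5,6,7,8}.
New components: {0,1,2,3,4,5,6,7,8}
Are 3 and 6 in the same component? yes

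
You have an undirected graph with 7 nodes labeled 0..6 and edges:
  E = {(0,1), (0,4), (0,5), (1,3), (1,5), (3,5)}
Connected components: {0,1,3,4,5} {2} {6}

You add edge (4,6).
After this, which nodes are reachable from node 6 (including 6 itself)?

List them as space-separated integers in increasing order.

Before: nodes reachable from 6: {6}
Adding (4,6): merges 6's component with another. Reachability grows.
After: nodes reachable from 6: {0,1,3,4,5,6}

Answer: 0 1 3 4 5 6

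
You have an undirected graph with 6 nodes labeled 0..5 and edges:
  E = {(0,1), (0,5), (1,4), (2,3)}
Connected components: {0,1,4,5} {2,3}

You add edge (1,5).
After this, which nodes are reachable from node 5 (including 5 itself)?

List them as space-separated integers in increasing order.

Answer: 0 1 4 5

Derivation:
Before: nodes reachable from 5: {0,1,4,5}
Adding (1,5): both endpoints already in same component. Reachability from 5 unchanged.
After: nodes reachable from 5: {0,1,4,5}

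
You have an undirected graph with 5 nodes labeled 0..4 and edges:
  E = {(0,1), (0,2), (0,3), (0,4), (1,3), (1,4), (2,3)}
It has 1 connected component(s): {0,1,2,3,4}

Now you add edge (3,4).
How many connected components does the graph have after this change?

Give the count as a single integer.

Initial component count: 1
Add (3,4): endpoints already in same component. Count unchanged: 1.
New component count: 1

Answer: 1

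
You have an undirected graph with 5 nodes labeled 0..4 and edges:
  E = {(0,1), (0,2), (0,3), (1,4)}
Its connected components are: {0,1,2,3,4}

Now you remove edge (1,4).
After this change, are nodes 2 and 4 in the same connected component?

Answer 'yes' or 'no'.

Answer: no

Derivation:
Initial components: {0,1,2,3,4}
Removing edge (1,4): it was a bridge — component count 1 -> 2.
New components: {0,1,2,3} {4}
Are 2 and 4 in the same component? no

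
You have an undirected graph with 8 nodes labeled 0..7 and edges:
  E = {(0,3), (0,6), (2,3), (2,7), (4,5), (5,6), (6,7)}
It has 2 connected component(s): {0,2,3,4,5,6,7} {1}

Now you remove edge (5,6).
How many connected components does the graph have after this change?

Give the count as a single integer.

Initial component count: 2
Remove (5,6): it was a bridge. Count increases: 2 -> 3.
  After removal, components: {0,2,3,6,7} {1} {4,5}
New component count: 3

Answer: 3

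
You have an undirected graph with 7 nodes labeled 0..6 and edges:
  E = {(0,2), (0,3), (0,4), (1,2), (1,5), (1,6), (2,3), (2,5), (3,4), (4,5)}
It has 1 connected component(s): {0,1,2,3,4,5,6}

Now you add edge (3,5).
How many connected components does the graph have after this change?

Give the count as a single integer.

Initial component count: 1
Add (3,5): endpoints already in same component. Count unchanged: 1.
New component count: 1

Answer: 1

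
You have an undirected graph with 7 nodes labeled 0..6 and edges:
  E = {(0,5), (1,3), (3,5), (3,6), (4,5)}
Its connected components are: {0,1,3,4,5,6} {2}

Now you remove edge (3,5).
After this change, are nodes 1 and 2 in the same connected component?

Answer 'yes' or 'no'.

Answer: no

Derivation:
Initial components: {0,1,3,4,5,6} {2}
Removing edge (3,5): it was a bridge — component count 2 -> 3.
New components: {0,4,5} {1,3,6} {2}
Are 1 and 2 in the same component? no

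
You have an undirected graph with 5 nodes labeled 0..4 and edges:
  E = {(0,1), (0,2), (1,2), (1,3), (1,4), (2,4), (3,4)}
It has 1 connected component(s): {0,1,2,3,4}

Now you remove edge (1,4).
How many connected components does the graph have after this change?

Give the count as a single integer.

Answer: 1

Derivation:
Initial component count: 1
Remove (1,4): not a bridge. Count unchanged: 1.
  After removal, components: {0,1,2,3,4}
New component count: 1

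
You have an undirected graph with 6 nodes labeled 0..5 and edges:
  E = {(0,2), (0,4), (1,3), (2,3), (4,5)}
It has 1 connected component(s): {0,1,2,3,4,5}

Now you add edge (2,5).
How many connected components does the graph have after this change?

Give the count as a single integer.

Initial component count: 1
Add (2,5): endpoints already in same component. Count unchanged: 1.
New component count: 1

Answer: 1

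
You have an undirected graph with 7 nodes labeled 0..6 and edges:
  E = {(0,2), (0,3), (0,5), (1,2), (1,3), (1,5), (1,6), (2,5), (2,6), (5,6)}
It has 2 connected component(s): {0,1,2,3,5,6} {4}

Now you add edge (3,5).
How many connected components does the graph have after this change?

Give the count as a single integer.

Answer: 2

Derivation:
Initial component count: 2
Add (3,5): endpoints already in same component. Count unchanged: 2.
New component count: 2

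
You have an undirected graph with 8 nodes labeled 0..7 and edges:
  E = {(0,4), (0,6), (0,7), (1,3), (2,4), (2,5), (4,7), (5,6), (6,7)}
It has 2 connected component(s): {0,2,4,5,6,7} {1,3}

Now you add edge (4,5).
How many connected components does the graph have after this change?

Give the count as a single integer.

Initial component count: 2
Add (4,5): endpoints already in same component. Count unchanged: 2.
New component count: 2

Answer: 2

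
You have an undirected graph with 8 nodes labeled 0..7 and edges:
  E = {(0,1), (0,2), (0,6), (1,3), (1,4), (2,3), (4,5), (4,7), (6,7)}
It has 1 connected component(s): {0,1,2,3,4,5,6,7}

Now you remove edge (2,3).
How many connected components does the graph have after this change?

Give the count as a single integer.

Initial component count: 1
Remove (2,3): not a bridge. Count unchanged: 1.
  After removal, components: {0,1,2,3,4,5,6,7}
New component count: 1

Answer: 1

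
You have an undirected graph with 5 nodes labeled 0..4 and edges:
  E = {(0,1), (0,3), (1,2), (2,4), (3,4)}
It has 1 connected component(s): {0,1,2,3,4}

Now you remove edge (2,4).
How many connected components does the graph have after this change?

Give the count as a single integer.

Answer: 1

Derivation:
Initial component count: 1
Remove (2,4): not a bridge. Count unchanged: 1.
  After removal, components: {0,1,2,3,4}
New component count: 1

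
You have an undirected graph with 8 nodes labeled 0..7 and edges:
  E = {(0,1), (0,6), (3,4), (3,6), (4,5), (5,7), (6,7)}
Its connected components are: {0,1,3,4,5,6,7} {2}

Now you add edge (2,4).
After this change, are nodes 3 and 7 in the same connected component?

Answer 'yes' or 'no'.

Initial components: {0,1,3,4,5,6,7} {2}
Adding edge (2,4): merges {2} and {0,1,3,4,5,6,7}.
New components: {0,1,2,3,4,5,6,7}
Are 3 and 7 in the same component? yes

Answer: yes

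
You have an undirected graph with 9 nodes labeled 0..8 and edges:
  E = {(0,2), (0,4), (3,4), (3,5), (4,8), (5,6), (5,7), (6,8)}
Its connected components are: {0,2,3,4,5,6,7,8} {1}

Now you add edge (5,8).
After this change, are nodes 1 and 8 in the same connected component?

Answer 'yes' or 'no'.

Answer: no

Derivation:
Initial components: {0,2,3,4,5,6,7,8} {1}
Adding edge (5,8): both already in same component {0,2,3,4,5,6,7,8}. No change.
New components: {0,2,3,4,5,6,7,8} {1}
Are 1 and 8 in the same component? no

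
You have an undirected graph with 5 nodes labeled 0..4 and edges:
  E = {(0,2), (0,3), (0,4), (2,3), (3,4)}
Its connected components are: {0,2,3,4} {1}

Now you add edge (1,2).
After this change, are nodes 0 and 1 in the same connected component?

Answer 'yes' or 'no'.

Initial components: {0,2,3,4} {1}
Adding edge (1,2): merges {1} and {0,2,3,4}.
New components: {0,1,2,3,4}
Are 0 and 1 in the same component? yes

Answer: yes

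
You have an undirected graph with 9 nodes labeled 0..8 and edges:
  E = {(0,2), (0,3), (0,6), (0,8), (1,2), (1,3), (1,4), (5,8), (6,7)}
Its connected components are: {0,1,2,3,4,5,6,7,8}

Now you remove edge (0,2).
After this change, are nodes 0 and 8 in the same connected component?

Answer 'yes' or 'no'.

Answer: yes

Derivation:
Initial components: {0,1,2,3,4,5,6,7,8}
Removing edge (0,2): not a bridge — component count unchanged at 1.
New components: {0,1,2,3,4,5,6,7,8}
Are 0 and 8 in the same component? yes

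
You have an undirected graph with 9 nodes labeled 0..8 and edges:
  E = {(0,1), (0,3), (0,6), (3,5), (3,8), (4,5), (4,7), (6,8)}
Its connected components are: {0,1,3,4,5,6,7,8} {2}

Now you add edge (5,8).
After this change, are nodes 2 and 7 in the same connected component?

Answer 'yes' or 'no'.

Answer: no

Derivation:
Initial components: {0,1,3,4,5,6,7,8} {2}
Adding edge (5,8): both already in same component {0,1,3,4,5,6,7,8}. No change.
New components: {0,1,3,4,5,6,7,8} {2}
Are 2 and 7 in the same component? no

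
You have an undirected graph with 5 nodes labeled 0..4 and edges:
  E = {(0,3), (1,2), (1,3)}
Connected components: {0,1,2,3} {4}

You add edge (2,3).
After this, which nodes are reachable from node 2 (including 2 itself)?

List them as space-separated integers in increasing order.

Answer: 0 1 2 3

Derivation:
Before: nodes reachable from 2: {0,1,2,3}
Adding (2,3): both endpoints already in same component. Reachability from 2 unchanged.
After: nodes reachable from 2: {0,1,2,3}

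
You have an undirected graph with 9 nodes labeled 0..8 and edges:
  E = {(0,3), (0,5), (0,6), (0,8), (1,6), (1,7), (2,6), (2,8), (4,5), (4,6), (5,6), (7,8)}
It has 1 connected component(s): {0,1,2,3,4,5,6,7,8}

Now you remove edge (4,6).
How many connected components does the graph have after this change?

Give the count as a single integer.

Initial component count: 1
Remove (4,6): not a bridge. Count unchanged: 1.
  After removal, components: {0,1,2,3,4,5,6,7,8}
New component count: 1

Answer: 1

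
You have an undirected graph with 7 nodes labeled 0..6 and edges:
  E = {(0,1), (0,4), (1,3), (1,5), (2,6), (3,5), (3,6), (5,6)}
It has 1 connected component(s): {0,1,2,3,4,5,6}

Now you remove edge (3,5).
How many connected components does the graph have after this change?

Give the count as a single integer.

Initial component count: 1
Remove (3,5): not a bridge. Count unchanged: 1.
  After removal, components: {0,1,2,3,4,5,6}
New component count: 1

Answer: 1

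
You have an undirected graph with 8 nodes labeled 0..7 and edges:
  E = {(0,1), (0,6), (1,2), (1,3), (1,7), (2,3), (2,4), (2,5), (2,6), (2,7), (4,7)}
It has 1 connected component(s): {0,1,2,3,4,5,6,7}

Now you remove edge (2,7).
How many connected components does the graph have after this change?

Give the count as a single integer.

Answer: 1

Derivation:
Initial component count: 1
Remove (2,7): not a bridge. Count unchanged: 1.
  After removal, components: {0,1,2,3,4,5,6,7}
New component count: 1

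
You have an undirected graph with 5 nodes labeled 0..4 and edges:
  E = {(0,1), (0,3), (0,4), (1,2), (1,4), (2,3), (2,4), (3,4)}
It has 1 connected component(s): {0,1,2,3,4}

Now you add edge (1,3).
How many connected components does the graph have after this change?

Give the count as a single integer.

Initial component count: 1
Add (1,3): endpoints already in same component. Count unchanged: 1.
New component count: 1

Answer: 1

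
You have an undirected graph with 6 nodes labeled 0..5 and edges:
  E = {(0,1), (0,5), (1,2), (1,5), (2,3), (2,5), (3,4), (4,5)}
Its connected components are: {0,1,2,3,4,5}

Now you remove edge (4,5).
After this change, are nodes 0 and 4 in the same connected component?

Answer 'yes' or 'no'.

Initial components: {0,1,2,3,4,5}
Removing edge (4,5): not a bridge — component count unchanged at 1.
New components: {0,1,2,3,4,5}
Are 0 and 4 in the same component? yes

Answer: yes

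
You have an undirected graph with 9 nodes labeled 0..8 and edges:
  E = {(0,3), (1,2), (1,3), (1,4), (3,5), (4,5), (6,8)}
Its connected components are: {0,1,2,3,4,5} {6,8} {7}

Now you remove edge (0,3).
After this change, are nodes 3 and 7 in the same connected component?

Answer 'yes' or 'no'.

Initial components: {0,1,2,3,4,5} {6,8} {7}
Removing edge (0,3): it was a bridge — component count 3 -> 4.
New components: {0} {1,2,3,4,5} {6,8} {7}
Are 3 and 7 in the same component? no

Answer: no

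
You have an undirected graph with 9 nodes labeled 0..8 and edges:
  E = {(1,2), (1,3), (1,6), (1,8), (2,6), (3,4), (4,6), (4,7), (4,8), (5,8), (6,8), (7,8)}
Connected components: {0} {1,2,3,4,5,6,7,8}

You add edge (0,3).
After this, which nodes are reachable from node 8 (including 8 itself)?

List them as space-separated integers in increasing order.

Answer: 0 1 2 3 4 5 6 7 8

Derivation:
Before: nodes reachable from 8: {1,2,3,4,5,6,7,8}
Adding (0,3): merges 8's component with another. Reachability grows.
After: nodes reachable from 8: {0,1,2,3,4,5,6,7,8}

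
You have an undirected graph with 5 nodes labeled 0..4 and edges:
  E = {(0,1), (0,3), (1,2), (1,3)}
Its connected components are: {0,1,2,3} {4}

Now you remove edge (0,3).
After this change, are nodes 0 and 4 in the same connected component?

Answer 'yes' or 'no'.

Initial components: {0,1,2,3} {4}
Removing edge (0,3): not a bridge — component count unchanged at 2.
New components: {0,1,2,3} {4}
Are 0 and 4 in the same component? no

Answer: no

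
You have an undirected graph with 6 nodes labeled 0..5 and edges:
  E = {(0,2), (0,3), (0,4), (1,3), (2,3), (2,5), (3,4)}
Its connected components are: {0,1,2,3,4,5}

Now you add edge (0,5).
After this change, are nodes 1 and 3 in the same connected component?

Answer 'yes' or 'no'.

Initial components: {0,1,2,3,4,5}
Adding edge (0,5): both already in same component {0,1,2,3,4,5}. No change.
New components: {0,1,2,3,4,5}
Are 1 and 3 in the same component? yes

Answer: yes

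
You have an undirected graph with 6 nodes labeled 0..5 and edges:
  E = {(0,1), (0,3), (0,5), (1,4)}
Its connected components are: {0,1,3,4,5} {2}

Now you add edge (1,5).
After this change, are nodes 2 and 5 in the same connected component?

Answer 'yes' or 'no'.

Initial components: {0,1,3,4,5} {2}
Adding edge (1,5): both already in same component {0,1,3,4,5}. No change.
New components: {0,1,3,4,5} {2}
Are 2 and 5 in the same component? no

Answer: no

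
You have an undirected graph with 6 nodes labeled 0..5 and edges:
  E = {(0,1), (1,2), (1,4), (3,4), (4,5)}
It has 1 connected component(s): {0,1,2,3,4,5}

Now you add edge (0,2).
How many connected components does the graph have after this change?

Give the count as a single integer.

Answer: 1

Derivation:
Initial component count: 1
Add (0,2): endpoints already in same component. Count unchanged: 1.
New component count: 1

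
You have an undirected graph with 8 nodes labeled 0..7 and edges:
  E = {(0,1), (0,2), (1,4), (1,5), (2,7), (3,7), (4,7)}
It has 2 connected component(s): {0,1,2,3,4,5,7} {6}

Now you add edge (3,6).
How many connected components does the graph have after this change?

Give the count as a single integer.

Answer: 1

Derivation:
Initial component count: 2
Add (3,6): merges two components. Count decreases: 2 -> 1.
New component count: 1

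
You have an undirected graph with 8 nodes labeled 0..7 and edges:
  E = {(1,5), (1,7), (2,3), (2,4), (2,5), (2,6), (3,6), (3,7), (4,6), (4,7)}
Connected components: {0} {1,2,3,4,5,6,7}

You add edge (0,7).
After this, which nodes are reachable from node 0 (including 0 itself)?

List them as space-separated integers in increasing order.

Answer: 0 1 2 3 4 5 6 7

Derivation:
Before: nodes reachable from 0: {0}
Adding (0,7): merges 0's component with another. Reachability grows.
After: nodes reachable from 0: {0,1,2,3,4,5,6,7}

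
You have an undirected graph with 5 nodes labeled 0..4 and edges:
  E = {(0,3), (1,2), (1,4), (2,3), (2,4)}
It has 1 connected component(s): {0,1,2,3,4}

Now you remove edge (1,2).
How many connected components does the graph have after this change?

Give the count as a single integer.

Answer: 1

Derivation:
Initial component count: 1
Remove (1,2): not a bridge. Count unchanged: 1.
  After removal, components: {0,1,2,3,4}
New component count: 1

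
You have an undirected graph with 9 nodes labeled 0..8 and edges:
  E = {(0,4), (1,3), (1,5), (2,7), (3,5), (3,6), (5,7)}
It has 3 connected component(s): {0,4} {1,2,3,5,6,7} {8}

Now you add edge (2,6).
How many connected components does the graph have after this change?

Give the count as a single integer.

Answer: 3

Derivation:
Initial component count: 3
Add (2,6): endpoints already in same component. Count unchanged: 3.
New component count: 3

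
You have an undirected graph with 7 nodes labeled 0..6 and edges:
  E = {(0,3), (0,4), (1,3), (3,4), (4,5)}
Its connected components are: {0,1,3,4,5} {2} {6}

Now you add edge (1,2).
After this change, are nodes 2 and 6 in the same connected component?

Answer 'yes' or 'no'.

Answer: no

Derivation:
Initial components: {0,1,3,4,5} {2} {6}
Adding edge (1,2): merges {0,1,3,4,5} and {2}.
New components: {0,1,2,3,4,5} {6}
Are 2 and 6 in the same component? no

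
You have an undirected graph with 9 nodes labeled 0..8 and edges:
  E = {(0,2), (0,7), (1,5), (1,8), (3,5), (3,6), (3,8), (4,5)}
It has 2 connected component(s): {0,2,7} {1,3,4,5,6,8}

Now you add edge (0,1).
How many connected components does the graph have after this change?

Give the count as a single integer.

Answer: 1

Derivation:
Initial component count: 2
Add (0,1): merges two components. Count decreases: 2 -> 1.
New component count: 1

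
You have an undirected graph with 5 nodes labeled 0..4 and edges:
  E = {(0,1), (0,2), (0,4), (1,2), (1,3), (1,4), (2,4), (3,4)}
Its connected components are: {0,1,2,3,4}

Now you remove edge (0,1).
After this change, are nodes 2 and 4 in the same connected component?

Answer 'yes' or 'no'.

Answer: yes

Derivation:
Initial components: {0,1,2,3,4}
Removing edge (0,1): not a bridge — component count unchanged at 1.
New components: {0,1,2,3,4}
Are 2 and 4 in the same component? yes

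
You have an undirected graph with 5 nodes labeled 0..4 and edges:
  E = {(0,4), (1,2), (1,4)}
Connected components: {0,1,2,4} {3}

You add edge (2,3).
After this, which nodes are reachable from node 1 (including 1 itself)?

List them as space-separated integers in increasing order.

Answer: 0 1 2 3 4

Derivation:
Before: nodes reachable from 1: {0,1,2,4}
Adding (2,3): merges 1's component with another. Reachability grows.
After: nodes reachable from 1: {0,1,2,3,4}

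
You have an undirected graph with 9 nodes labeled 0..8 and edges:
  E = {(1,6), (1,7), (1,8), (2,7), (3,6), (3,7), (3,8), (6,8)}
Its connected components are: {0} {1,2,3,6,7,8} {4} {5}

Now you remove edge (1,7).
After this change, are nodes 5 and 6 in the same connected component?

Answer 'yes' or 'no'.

Answer: no

Derivation:
Initial components: {0} {1,2,3,6,7,8} {4} {5}
Removing edge (1,7): not a bridge — component count unchanged at 4.
New components: {0} {1,2,3,6,7,8} {4} {5}
Are 5 and 6 in the same component? no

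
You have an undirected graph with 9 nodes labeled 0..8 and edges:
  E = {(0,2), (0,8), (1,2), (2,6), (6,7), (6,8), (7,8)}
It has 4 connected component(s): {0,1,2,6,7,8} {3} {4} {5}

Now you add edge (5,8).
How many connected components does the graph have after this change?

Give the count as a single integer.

Answer: 3

Derivation:
Initial component count: 4
Add (5,8): merges two components. Count decreases: 4 -> 3.
New component count: 3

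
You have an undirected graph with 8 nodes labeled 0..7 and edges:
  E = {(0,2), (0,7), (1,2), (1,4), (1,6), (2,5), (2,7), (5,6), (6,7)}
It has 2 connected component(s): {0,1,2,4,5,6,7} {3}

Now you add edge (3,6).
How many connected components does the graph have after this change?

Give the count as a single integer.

Initial component count: 2
Add (3,6): merges two components. Count decreases: 2 -> 1.
New component count: 1

Answer: 1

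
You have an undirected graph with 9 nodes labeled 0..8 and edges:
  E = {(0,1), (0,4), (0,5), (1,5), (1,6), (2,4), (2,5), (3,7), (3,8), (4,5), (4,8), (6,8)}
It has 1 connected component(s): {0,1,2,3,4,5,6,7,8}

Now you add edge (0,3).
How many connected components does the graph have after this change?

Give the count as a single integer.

Answer: 1

Derivation:
Initial component count: 1
Add (0,3): endpoints already in same component. Count unchanged: 1.
New component count: 1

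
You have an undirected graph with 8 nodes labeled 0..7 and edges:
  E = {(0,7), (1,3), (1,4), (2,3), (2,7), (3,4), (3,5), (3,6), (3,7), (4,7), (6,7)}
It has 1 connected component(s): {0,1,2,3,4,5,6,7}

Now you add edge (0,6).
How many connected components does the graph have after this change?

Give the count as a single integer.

Answer: 1

Derivation:
Initial component count: 1
Add (0,6): endpoints already in same component. Count unchanged: 1.
New component count: 1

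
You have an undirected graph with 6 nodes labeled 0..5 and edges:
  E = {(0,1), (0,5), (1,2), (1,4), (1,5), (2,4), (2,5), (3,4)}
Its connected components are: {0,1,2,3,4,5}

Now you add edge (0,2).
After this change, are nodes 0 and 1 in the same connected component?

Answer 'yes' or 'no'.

Answer: yes

Derivation:
Initial components: {0,1,2,3,4,5}
Adding edge (0,2): both already in same component {0,1,2,3,4,5}. No change.
New components: {0,1,2,3,4,5}
Are 0 and 1 in the same component? yes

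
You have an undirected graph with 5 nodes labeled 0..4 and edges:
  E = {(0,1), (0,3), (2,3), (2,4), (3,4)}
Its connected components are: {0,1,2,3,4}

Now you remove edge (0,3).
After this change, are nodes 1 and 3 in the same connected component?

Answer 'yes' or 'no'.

Answer: no

Derivation:
Initial components: {0,1,2,3,4}
Removing edge (0,3): it was a bridge — component count 1 -> 2.
New components: {0,1} {2,3,4}
Are 1 and 3 in the same component? no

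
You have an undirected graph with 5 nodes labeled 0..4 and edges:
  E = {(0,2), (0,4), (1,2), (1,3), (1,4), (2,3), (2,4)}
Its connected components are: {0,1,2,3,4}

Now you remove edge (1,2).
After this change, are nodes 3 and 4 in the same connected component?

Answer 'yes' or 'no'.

Answer: yes

Derivation:
Initial components: {0,1,2,3,4}
Removing edge (1,2): not a bridge — component count unchanged at 1.
New components: {0,1,2,3,4}
Are 3 and 4 in the same component? yes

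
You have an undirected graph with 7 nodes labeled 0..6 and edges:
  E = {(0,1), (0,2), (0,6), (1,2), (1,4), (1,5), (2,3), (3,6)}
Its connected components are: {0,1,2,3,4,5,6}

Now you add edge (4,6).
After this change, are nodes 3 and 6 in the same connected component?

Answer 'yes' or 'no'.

Answer: yes

Derivation:
Initial components: {0,1,2,3,4,5,6}
Adding edge (4,6): both already in same component {0,1,2,3,4,5,6}. No change.
New components: {0,1,2,3,4,5,6}
Are 3 and 6 in the same component? yes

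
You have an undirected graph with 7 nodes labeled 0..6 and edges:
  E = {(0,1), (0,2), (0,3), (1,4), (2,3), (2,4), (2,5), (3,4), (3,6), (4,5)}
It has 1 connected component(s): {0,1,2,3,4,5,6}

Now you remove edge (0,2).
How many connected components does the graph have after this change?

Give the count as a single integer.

Answer: 1

Derivation:
Initial component count: 1
Remove (0,2): not a bridge. Count unchanged: 1.
  After removal, components: {0,1,2,3,4,5,6}
New component count: 1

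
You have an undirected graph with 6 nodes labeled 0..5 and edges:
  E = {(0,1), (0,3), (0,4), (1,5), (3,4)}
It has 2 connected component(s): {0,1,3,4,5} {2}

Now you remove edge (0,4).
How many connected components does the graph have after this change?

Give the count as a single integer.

Answer: 2

Derivation:
Initial component count: 2
Remove (0,4): not a bridge. Count unchanged: 2.
  After removal, components: {0,1,3,4,5} {2}
New component count: 2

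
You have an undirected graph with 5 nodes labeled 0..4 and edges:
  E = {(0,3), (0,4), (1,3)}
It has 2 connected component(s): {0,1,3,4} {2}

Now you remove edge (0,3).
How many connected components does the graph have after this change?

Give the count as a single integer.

Answer: 3

Derivation:
Initial component count: 2
Remove (0,3): it was a bridge. Count increases: 2 -> 3.
  After removal, components: {0,4} {1,3} {2}
New component count: 3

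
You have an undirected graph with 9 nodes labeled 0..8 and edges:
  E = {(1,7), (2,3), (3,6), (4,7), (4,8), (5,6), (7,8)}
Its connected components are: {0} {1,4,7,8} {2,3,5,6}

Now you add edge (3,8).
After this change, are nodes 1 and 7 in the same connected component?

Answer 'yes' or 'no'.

Answer: yes

Derivation:
Initial components: {0} {1,4,7,8} {2,3,5,6}
Adding edge (3,8): merges {2,3,5,6} and {1,4,7,8}.
New components: {0} {1,2,3,4,5,6,7,8}
Are 1 and 7 in the same component? yes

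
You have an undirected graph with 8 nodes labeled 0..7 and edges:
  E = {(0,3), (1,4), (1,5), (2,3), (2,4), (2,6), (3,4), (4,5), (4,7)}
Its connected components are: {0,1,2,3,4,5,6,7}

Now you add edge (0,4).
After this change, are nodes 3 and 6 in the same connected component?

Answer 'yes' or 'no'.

Initial components: {0,1,2,3,4,5,6,7}
Adding edge (0,4): both already in same component {0,1,2,3,4,5,6,7}. No change.
New components: {0,1,2,3,4,5,6,7}
Are 3 and 6 in the same component? yes

Answer: yes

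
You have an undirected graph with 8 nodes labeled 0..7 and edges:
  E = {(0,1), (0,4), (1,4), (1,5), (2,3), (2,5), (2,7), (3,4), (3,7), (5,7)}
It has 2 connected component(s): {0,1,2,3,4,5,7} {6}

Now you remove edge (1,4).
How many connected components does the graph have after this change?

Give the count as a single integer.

Answer: 2

Derivation:
Initial component count: 2
Remove (1,4): not a bridge. Count unchanged: 2.
  After removal, components: {0,1,2,3,4,5,7} {6}
New component count: 2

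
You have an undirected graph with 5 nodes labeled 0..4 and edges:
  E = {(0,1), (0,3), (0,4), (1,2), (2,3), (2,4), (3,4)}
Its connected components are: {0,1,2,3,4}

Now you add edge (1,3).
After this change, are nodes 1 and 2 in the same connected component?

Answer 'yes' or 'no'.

Answer: yes

Derivation:
Initial components: {0,1,2,3,4}
Adding edge (1,3): both already in same component {0,1,2,3,4}. No change.
New components: {0,1,2,3,4}
Are 1 and 2 in the same component? yes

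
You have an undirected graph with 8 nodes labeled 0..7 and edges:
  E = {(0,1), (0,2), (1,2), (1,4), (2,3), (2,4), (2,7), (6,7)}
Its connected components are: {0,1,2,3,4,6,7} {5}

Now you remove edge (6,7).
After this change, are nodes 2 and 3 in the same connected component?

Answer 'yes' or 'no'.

Answer: yes

Derivation:
Initial components: {0,1,2,3,4,6,7} {5}
Removing edge (6,7): it was a bridge — component count 2 -> 3.
New components: {0,1,2,3,4,7} {5} {6}
Are 2 and 3 in the same component? yes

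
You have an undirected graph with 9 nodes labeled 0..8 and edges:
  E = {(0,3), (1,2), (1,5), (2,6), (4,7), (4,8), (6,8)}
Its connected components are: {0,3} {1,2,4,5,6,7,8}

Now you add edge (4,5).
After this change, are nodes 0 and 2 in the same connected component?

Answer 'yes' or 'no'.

Initial components: {0,3} {1,2,4,5,6,7,8}
Adding edge (4,5): both already in same component {1,2,4,5,6,7,8}. No change.
New components: {0,3} {1,2,4,5,6,7,8}
Are 0 and 2 in the same component? no

Answer: no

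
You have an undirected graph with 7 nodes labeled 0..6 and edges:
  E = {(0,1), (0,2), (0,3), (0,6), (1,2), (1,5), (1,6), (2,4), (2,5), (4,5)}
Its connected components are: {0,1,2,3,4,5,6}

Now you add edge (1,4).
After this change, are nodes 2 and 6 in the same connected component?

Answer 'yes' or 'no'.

Answer: yes

Derivation:
Initial components: {0,1,2,3,4,5,6}
Adding edge (1,4): both already in same component {0,1,2,3,4,5,6}. No change.
New components: {0,1,2,3,4,5,6}
Are 2 and 6 in the same component? yes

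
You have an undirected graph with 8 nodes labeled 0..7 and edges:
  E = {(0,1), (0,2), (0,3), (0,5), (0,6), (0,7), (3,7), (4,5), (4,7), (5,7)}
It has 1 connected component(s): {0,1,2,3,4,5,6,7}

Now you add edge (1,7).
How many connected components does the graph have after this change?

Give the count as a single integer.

Answer: 1

Derivation:
Initial component count: 1
Add (1,7): endpoints already in same component. Count unchanged: 1.
New component count: 1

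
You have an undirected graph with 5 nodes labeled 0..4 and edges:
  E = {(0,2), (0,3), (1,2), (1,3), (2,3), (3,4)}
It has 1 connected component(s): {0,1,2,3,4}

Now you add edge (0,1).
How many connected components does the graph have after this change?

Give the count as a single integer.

Initial component count: 1
Add (0,1): endpoints already in same component. Count unchanged: 1.
New component count: 1

Answer: 1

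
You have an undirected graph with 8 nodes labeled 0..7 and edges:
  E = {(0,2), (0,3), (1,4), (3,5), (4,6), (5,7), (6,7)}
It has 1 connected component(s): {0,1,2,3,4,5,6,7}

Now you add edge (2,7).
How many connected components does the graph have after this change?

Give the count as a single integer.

Initial component count: 1
Add (2,7): endpoints already in same component. Count unchanged: 1.
New component count: 1

Answer: 1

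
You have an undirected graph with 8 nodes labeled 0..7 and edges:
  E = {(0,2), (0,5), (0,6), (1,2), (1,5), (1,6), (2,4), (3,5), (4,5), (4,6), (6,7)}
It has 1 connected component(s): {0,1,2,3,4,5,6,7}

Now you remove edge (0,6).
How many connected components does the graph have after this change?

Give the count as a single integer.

Answer: 1

Derivation:
Initial component count: 1
Remove (0,6): not a bridge. Count unchanged: 1.
  After removal, components: {0,1,2,3,4,5,6,7}
New component count: 1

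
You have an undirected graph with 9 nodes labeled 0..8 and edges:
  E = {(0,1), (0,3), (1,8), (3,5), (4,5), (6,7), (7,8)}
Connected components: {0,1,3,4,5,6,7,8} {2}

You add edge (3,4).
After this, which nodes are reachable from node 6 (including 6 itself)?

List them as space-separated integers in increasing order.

Answer: 0 1 3 4 5 6 7 8

Derivation:
Before: nodes reachable from 6: {0,1,3,4,5,6,7,8}
Adding (3,4): both endpoints already in same component. Reachability from 6 unchanged.
After: nodes reachable from 6: {0,1,3,4,5,6,7,8}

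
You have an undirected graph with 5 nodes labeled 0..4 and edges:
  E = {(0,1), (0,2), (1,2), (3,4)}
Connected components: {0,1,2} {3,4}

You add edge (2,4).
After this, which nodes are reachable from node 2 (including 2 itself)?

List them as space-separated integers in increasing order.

Answer: 0 1 2 3 4

Derivation:
Before: nodes reachable from 2: {0,1,2}
Adding (2,4): merges 2's component with another. Reachability grows.
After: nodes reachable from 2: {0,1,2,3,4}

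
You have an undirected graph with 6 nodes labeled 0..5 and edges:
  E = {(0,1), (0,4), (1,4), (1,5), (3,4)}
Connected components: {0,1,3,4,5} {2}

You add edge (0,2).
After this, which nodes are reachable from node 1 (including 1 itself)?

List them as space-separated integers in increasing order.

Before: nodes reachable from 1: {0,1,3,4,5}
Adding (0,2): merges 1's component with another. Reachability grows.
After: nodes reachable from 1: {0,1,2,3,4,5}

Answer: 0 1 2 3 4 5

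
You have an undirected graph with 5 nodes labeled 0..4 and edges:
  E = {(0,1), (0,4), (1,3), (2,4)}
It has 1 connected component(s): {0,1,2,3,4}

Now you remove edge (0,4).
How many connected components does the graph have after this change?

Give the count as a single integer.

Answer: 2

Derivation:
Initial component count: 1
Remove (0,4): it was a bridge. Count increases: 1 -> 2.
  After removal, components: {0,1,3} {2,4}
New component count: 2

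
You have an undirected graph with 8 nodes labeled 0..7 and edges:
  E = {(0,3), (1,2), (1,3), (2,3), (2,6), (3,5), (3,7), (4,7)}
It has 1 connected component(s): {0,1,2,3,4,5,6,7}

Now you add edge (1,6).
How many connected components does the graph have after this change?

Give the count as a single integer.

Answer: 1

Derivation:
Initial component count: 1
Add (1,6): endpoints already in same component. Count unchanged: 1.
New component count: 1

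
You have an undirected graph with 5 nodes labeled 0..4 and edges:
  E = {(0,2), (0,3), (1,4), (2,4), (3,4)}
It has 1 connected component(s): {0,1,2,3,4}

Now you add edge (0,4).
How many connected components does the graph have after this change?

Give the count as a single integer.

Answer: 1

Derivation:
Initial component count: 1
Add (0,4): endpoints already in same component. Count unchanged: 1.
New component count: 1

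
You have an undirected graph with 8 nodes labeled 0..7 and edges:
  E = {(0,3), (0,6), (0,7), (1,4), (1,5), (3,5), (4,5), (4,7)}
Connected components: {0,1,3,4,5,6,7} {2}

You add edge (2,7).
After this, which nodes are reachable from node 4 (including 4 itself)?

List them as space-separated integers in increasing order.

Before: nodes reachable from 4: {0,1,3,4,5,6,7}
Adding (2,7): merges 4's component with another. Reachability grows.
After: nodes reachable from 4: {0,1,2,3,4,5,6,7}

Answer: 0 1 2 3 4 5 6 7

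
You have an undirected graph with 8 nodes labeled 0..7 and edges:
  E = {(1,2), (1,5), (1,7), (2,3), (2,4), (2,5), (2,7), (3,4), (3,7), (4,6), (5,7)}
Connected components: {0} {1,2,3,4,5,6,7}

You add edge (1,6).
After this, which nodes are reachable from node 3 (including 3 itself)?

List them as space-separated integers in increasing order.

Before: nodes reachable from 3: {1,2,3,4,5,6,7}
Adding (1,6): both endpoints already in same component. Reachability from 3 unchanged.
After: nodes reachable from 3: {1,2,3,4,5,6,7}

Answer: 1 2 3 4 5 6 7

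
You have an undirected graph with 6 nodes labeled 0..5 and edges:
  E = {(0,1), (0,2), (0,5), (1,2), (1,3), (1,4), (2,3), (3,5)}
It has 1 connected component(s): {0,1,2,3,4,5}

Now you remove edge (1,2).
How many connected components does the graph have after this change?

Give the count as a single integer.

Answer: 1

Derivation:
Initial component count: 1
Remove (1,2): not a bridge. Count unchanged: 1.
  After removal, components: {0,1,2,3,4,5}
New component count: 1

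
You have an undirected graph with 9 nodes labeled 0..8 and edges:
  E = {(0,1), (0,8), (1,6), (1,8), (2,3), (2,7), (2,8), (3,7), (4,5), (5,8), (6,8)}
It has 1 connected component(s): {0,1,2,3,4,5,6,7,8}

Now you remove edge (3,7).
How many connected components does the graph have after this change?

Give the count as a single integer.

Answer: 1

Derivation:
Initial component count: 1
Remove (3,7): not a bridge. Count unchanged: 1.
  After removal, components: {0,1,2,3,4,5,6,7,8}
New component count: 1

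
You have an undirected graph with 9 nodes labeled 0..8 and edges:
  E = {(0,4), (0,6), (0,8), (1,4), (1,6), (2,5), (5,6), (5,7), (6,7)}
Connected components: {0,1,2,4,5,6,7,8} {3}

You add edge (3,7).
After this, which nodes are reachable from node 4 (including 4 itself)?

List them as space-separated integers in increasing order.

Answer: 0 1 2 3 4 5 6 7 8

Derivation:
Before: nodes reachable from 4: {0,1,2,4,5,6,7,8}
Adding (3,7): merges 4's component with another. Reachability grows.
After: nodes reachable from 4: {0,1,2,3,4,5,6,7,8}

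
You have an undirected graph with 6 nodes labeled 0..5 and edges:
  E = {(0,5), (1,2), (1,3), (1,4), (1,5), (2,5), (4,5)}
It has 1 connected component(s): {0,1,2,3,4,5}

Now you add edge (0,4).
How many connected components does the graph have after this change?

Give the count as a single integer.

Initial component count: 1
Add (0,4): endpoints already in same component. Count unchanged: 1.
New component count: 1

Answer: 1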